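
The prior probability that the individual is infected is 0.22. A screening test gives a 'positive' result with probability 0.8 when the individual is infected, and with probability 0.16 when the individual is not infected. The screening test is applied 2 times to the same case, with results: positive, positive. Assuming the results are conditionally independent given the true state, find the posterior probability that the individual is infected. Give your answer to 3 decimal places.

With H the event that the individual is infected, the joint likelihood of the observed sequence is P(data|H) = 0.8·0.8 = 0.64000 and P(data|¬H) = 0.16·0.16 = 0.025600.
Bayes: P(H|data) = 0.22·0.64000 / (0.22·0.64000 + 0.78·0.025600) = 0.14080/0.16077 = 0.8758.

Posterior P(H) ≈ 0.876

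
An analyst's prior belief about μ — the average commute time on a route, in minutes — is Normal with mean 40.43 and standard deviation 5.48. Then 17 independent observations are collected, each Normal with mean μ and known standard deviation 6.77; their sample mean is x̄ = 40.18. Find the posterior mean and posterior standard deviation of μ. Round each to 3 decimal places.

Posterior mean ≈ 40.201; posterior SD ≈ 1.573

With known σ, the Normal prior is conjugate. Weight on the data is w = (n/σ²)/(n/σ² + 1/τ₀²) = 0.370913/(0.370913+0.0332996) = 0.91762.
Posterior mean = w·x̄ + (1−w)·μ₀ = 0.91762·40.18 + 0.082381·40.43 = 40.201. Posterior variance = 1/(0.370913+0.0332996) = 2.47395, so SD = 1.573.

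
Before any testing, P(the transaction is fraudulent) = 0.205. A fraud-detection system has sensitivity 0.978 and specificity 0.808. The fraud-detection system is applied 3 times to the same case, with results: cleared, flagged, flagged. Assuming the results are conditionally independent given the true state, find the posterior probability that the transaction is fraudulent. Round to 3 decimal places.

With H the event that the transaction is fraudulent, the joint likelihood of the observed sequence is P(data|H) = 0.022·0.978·0.978 = 0.021043 and P(data|¬H) = 0.808·0.192·0.192 = 0.029786.
Bayes: P(H|data) = 0.205·0.021043 / (0.205·0.021043 + 0.795·0.029786) = 0.0043137/0.027994 = 0.1541.

Posterior P(H) ≈ 0.154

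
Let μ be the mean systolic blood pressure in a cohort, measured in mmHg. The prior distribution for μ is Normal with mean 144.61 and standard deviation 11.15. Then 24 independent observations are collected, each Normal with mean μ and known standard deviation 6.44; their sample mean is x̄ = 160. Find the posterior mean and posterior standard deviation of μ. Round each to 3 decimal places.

Posterior mean ≈ 159.789; posterior SD ≈ 1.306

With known σ, the Normal prior is conjugate. Weight on the data is w = (n/σ²)/(n/σ² + 1/τ₀²) = 0.578681/(0.578681+0.00804360) = 0.98629.
Posterior mean = w·x̄ + (1−w)·μ₀ = 0.98629·160 + 0.013709·144.61 = 159.789. Posterior variance = 1/(0.578681+0.00804360) = 1.70438, so SD = 1.306.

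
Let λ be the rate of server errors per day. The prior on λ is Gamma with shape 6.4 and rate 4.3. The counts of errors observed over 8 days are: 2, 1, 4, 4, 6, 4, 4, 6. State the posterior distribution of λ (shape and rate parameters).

Posterior: Gamma(shape=37.4, rate=12.3)

Total count ∑xᵢ = 31 over n = 8 days.
Gamma is conjugate to the Poisson likelihood: posterior is Gamma(shape = 6.4+31 = 37.4, rate = 4.3+8 = 12.3).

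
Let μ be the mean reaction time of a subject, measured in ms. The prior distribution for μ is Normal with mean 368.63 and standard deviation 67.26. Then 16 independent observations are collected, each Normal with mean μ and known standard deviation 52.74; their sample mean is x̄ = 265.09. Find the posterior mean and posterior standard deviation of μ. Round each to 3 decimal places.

With known σ, the Normal prior is conjugate. Weight on the data is w = (n/σ²)/(n/σ² + 1/τ₀²) = 0.00575228/(0.00575228+0.00022105) = 0.96299.
Posterior mean = w·x̄ + (1−w)·μ₀ = 0.96299·265.09 + 0.037006·368.63 = 268.922. Posterior variance = 1/(0.00575228+0.00022105) = 167.411, so SD = 12.939.

Posterior mean ≈ 268.922; posterior SD ≈ 12.939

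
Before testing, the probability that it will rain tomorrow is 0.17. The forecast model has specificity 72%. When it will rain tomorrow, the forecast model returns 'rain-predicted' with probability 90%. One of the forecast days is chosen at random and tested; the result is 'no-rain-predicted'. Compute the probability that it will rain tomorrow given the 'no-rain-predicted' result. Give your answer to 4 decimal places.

Let H be the event that it will rain tomorrow. P(H) = 0.17, so P(¬H) = 0.83. With E the 'no-rain-predicted' result, P(E|H) = 0.1 and P(E|¬H) = 0.72.
P(E) = 0.1·0.17 + 0.72·0.83 = 0.017000 + 0.59760 = 0.61460.
By Bayes' theorem, P(H|E) = 0.017000 / 0.61460 = 0.0277.

P(H | E) ≈ 0.0277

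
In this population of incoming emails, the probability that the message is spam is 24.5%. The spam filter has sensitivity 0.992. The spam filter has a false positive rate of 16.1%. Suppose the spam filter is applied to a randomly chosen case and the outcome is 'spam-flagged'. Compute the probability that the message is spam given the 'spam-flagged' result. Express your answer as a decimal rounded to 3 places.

P(H | E) ≈ 0.667

Write H for 'the message is spam'. Prior odds H:¬H = 0.245/0.755 = 0.32450. For the 'spam-flagged' outcome, the likelihood ratio is 0.992/0.161 = 6.1615.
Posterior odds = 0.32450 × 6.1615 = 1.9994, so P(H|E) = 1.9994/(1+1.9994) = 0.667.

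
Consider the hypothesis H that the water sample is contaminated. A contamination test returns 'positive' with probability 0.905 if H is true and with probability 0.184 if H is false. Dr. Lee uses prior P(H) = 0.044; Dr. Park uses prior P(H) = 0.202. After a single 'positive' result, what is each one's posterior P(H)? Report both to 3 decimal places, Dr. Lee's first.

Dr. Lee: 0.185; Dr. Park: 0.555

P('+'|H) = 0.905, P('+'|¬H) = 0.184.
Dr. Lee: numerator 0.905·0.044 = 0.039820; evidence = 0.039820+0.184·0.956 = 0.21572; posterior = 0.185.
Dr. Park: numerator 0.905·0.202 = 0.18281; evidence = 0.18281+0.184·0.798 = 0.32964; posterior = 0.555.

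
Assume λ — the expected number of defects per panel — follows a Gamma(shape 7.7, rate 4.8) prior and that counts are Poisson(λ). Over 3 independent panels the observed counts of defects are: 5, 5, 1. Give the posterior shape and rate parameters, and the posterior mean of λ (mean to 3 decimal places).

The Poisson likelihood adds the total count to the shape and the number of exposure periods to the rate. Here ∑xᵢ = 11 and n = 3, so shape 7.7→18.7 and rate 4.8→7.8.
E[λ | data] = 18.7/7.8 = 2.397.

Posterior: Gamma(shape=18.7, rate=7.8); mean ≈ 2.397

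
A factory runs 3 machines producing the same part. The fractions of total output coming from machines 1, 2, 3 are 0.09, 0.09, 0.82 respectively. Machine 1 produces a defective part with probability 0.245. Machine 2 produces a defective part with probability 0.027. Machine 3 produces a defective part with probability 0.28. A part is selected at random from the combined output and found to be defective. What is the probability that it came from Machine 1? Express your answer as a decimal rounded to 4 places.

P(defective|M1) = 0.245; P(defective|M2) = 0.027; P(defective|M3) = 0.28.
Prior × likelihood for each source: 0.09·0.245=0.02205, 0.09·0.027=0.002430, 0.82·0.28=0.2296. Summing gives P(defective) = 0.25408.
P(Machine 1 | defective) = 0.02205 / 0.25408 = 0.0868.

Posterior probability ≈ 0.0868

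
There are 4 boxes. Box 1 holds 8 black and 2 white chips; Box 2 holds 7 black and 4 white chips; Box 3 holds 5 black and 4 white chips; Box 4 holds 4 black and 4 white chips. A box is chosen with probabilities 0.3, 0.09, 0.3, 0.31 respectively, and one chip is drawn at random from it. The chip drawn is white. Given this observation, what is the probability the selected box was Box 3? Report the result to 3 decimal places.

P(white|Box 1) = 0.2; P(white|Box 2) = 0.3636; P(white|Box 3) = 0.4444; P(white|Box 4) = 0.5.
Prior × likelihood for each source: 0.3·0.2=0.06000, 0.09·0.3636=0.03273, 0.3·0.4444=0.1333, 0.31·0.5=0.1550. Summing gives P(white) = 0.38106.
P(Box 3 | white) = 0.1333 / 0.38106 = 0.350.

Posterior probability ≈ 0.350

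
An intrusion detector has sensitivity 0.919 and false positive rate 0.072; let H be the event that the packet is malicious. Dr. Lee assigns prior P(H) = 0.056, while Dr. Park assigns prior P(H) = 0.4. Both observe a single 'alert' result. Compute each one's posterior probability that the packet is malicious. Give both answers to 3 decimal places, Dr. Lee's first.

The likelihood ratio for an 'alert' result is 0.919/0.072 = 12.764.
Dr. Lee: prior odds 0.056/0.944 = 0.059322; posterior odds 0.75718; posterior probability 0.431.
Dr. Park: prior odds 0.4/0.6 = 0.66667; posterior odds 8.5093; posterior probability 0.895.

Dr. Lee: 0.431; Dr. Park: 0.895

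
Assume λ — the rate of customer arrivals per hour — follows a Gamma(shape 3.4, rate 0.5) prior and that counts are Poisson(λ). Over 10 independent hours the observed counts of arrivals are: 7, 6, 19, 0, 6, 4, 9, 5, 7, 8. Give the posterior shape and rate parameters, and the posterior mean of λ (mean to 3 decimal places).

Posterior: Gamma(shape=74.4, rate=10.5); mean ≈ 7.086

Total count ∑xᵢ = 71 over n = 10 hours.
Gamma is conjugate to the Poisson likelihood: posterior is Gamma(shape = 3.4+71 = 74.4, rate = 0.5+10 = 10.5).
Posterior mean = shape/rate = 74.4/10.5 = 7.086.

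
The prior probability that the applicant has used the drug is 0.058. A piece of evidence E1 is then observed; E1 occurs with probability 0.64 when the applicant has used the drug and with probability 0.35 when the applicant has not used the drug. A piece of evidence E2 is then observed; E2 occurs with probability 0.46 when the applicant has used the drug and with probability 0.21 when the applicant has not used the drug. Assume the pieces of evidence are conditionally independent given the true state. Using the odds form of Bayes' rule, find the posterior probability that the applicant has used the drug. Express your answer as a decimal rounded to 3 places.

Prior odds = 0.058/(1−0.058) = 0.061571. In log-odds, ln(0.061571) = -2.7876.
Add log likelihood ratios: ln(1.8286) + ln(2.1905) = 1.3877.
Posterior log-odds = -1.3999, so posterior odds = exp(-1.3999) = 0.24662. Converting, P(H|E) = 0.24662/1.2466 = 0.198.

Posterior probability ≈ 0.198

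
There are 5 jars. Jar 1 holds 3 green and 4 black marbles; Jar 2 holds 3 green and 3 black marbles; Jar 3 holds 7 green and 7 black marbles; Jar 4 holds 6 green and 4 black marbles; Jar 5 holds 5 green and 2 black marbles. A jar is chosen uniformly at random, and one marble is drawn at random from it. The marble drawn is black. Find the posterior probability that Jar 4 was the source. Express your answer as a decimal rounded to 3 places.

Posterior probability ≈ 0.177

P(black|Jar 1) = 0.5714; P(black|Jar 2) = 0.5; P(black|Jar 3) = 0.5; P(black|Jar 4) = 0.4; P(black|Jar 5) = 0.2857.
Prior × likelihood for each source: 0.2·0.5714=0.1143, 0.2·0.5=0.1000, 0.2·0.5=0.1000, 0.2·0.4=0.08000, 0.2·0.2857=0.05714. Summing gives P(black) = 0.45143.
P(Jar 4 | black) = 0.08000 / 0.45143 = 0.177.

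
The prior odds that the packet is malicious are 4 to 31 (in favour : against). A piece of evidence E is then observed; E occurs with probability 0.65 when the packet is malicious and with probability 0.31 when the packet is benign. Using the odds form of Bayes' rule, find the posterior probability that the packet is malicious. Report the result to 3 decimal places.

Posterior probability ≈ 0.213

Prior odds = 4/31 = 0.12903. In log-odds, ln(0.12903) = -2.0477.
Add log likelihood ratio: ln(2.0968) = 0.74040.
Posterior log-odds = -1.3073, so posterior odds = exp(-1.3073) = 0.27055. Converting, P(H|E) = 0.27055/1.2706 = 0.213.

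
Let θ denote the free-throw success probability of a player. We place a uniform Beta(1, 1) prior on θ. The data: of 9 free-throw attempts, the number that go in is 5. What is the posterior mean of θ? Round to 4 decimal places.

The binomial likelihood is conjugate to the Beta prior: with 5 successes and 4 failures, the posterior is Beta(1+5, 1+4) = Beta(6, 5).
Posterior mean = α/(α+β) = 6/11 = 0.5455.

Posterior mean ≈ 0.5455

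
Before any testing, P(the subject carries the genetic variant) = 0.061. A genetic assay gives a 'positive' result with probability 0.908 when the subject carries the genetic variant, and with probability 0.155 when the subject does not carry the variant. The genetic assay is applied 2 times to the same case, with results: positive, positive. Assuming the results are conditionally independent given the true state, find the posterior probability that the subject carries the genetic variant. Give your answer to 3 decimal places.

Posterior P(H) ≈ 0.690

Let H be the event that the subject carries the genetic variant; start with P(H) = 0.061. P('positive'|H) = 0.908, P('positive'|¬H) = 0.155.
Update on result 1 ('positive'): P(H) ← 0.908·0.0610 / (0.908·0.0610 + 0.155·0.9390) = 0.055388/0.20093 = 0.2757.
Update on result 2 ('positive'): P(H) ← 0.908·0.2757 / (0.908·0.2757 + 0.155·0.7243) = 0.25029/0.36257 = 0.6903.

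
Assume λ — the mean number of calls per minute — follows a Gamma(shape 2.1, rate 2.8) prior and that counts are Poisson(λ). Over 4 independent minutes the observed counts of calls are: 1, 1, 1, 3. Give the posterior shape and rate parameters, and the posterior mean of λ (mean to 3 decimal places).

Posterior: Gamma(shape=8.1, rate=6.8); mean ≈ 1.191

Total count ∑xᵢ = 6 over n = 4 minutes.
Gamma is conjugate to the Poisson likelihood: posterior is Gamma(shape = 2.1+6 = 8.1, rate = 2.8+4 = 6.8).
Posterior mean = shape/rate = 8.1/6.8 = 1.191.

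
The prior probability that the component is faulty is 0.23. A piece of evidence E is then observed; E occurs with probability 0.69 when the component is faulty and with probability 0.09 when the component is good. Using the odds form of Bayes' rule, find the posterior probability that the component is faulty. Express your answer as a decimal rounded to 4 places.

Posterior probability ≈ 0.6961

Prior odds = 0.23/(1−0.23) = 0.29870.
Likelihood ratio for E = 0.69/0.09 = 7.6667.
Posterior odds = prior odds × LR = 2.2900.
Posterior probability = odds/(1+odds) = 2.2900/3.2900 = 0.6961.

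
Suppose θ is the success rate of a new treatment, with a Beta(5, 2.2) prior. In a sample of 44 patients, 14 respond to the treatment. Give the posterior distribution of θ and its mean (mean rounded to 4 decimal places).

Observing 14 successes and 30 failures updates Beta(5, 2.2) by adding the success and failure counts to the two shape parameters: α = 5+14 = 19, β = 2.2+30 = 32.2.
Posterior mean = α/(α+β) = 19/51.2 = 0.3711.

Posterior: Beta(19, 32.2); mean ≈ 0.3711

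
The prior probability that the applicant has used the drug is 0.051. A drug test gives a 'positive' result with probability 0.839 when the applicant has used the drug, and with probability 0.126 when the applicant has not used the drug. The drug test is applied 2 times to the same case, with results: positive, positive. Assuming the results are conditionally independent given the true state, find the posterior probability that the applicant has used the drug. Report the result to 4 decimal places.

Posterior P(H) ≈ 0.7044

With H the event that the applicant has used the drug, the joint likelihood of the observed sequence is P(data|H) = 0.839·0.839 = 0.70392 and P(data|¬H) = 0.126·0.126 = 0.015876.
Bayes: P(H|data) = 0.051·0.70392 / (0.051·0.70392 + 0.949·0.015876) = 0.035900/0.050966 = 0.7044.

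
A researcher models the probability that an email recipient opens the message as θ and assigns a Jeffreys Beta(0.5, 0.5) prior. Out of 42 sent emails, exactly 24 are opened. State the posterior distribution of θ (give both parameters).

Observing 24 successes and 18 failures updates Beta(0.5, 0.5) by adding the success and failure counts to the two shape parameters: α = 0.5+24 = 24.5, β = 0.5+18 = 18.5.

Posterior: Beta(24.5, 18.5)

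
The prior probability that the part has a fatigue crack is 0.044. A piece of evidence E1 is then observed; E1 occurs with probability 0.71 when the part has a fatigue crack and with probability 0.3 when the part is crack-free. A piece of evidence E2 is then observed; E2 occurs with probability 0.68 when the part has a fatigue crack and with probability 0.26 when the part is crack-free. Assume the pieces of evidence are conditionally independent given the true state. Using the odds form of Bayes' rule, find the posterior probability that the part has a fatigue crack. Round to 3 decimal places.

Prior odds = 0.044/(1−0.044) = 0.046025.
Likelihood ratio for E1 = 0.71/0.3 = 2.3667.
Likelihood ratio for E2 = 0.68/0.26 = 2.6154.
Posterior odds = prior odds × LR₁ × LR₂ = 0.28488.
Posterior probability = odds/(1+odds) = 0.28488/1.2849 = 0.222.

Posterior probability ≈ 0.222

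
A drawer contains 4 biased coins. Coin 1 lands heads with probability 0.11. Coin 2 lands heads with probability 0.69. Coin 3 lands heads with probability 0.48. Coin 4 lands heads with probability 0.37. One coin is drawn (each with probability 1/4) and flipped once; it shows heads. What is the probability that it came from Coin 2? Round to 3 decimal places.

P(heads|C1) = 0.11; P(heads|C2) = 0.69; P(heads|C3) = 0.48; P(heads|C4) = 0.37.
Prior × likelihood for each source: 0.25·0.11=0.02750, 0.25·0.69=0.1725, 0.25·0.48=0.1200, 0.25·0.37=0.09250. Summing gives P(heads) = 0.41250.
P(Coin 2 | heads) = 0.1725 / 0.41250 = 0.418.

Posterior probability ≈ 0.418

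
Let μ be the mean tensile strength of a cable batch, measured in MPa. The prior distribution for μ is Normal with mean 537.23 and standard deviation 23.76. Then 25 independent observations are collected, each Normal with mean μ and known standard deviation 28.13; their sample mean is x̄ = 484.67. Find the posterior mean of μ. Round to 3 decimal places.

Prior precision 1/τ₀² = 1/23.76² = 0.00177136; data precision n/σ² = 25/28.13² = 0.0315937.
Posterior precision = 0.00177136 + 0.0315937 = 0.0333651.
Posterior mean = (0.00177136·537.23 + 0.0315937·484.67) / 0.0333651 = 487.460.

Posterior mean ≈ 487.460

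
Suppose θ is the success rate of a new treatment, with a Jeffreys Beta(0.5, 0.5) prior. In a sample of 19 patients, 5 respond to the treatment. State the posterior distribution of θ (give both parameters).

Observing 5 successes and 14 failures updates Beta(0.5, 0.5) by adding the success and failure counts to the two shape parameters: α = 0.5+5 = 5.5, β = 0.5+14 = 14.5.

Posterior: Beta(5.5, 14.5)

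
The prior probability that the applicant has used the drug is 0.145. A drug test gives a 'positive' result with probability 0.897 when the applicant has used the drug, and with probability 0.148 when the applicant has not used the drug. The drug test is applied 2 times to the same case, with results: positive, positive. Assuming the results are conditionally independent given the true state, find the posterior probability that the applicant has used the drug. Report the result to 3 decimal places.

Posterior P(H) ≈ 0.862

With H the event that the applicant has used the drug, the joint likelihood of the observed sequence is P(data|H) = 0.897·0.897 = 0.80461 and P(data|¬H) = 0.148·0.148 = 0.021904.
Bayes: P(H|data) = 0.145·0.80461 / (0.145·0.80461 + 0.855·0.021904) = 0.11667/0.13540 = 0.8617.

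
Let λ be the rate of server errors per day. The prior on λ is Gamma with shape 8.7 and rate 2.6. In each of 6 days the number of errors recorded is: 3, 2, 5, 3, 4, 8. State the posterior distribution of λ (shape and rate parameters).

Total count ∑xᵢ = 25 over n = 6 days.
Gamma is conjugate to the Poisson likelihood: posterior is Gamma(shape = 8.7+25 = 33.7, rate = 2.6+6 = 8.6).

Posterior: Gamma(shape=33.7, rate=8.6)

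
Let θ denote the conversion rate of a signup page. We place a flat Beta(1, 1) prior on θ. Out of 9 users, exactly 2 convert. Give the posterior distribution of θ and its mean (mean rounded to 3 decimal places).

Posterior: Beta(3, 8); mean ≈ 0.273

The binomial likelihood is conjugate to the Beta prior: with 2 successes and 7 failures, the posterior is Beta(1+2, 1+7) = Beta(3, 8).
E[θ | data] = 3/(3+8) = 0.273.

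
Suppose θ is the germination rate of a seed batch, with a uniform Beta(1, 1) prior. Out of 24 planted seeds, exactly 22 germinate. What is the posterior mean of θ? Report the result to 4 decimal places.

Posterior mean ≈ 0.8846

The binomial likelihood is conjugate to the Beta prior: with 22 successes and 2 failures, the posterior is Beta(1+22, 1+2) = Beta(23, 3).
Posterior mean = α/(α+β) = 23/26 = 0.8846.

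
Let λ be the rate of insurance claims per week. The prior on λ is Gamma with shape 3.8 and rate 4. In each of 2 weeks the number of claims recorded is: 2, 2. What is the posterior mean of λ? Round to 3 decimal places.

Posterior mean ≈ 1.300

Total count ∑xᵢ = 4 over n = 2 weeks.
Gamma is conjugate to the Poisson likelihood: posterior is Gamma(shape = 3.8+4 = 7.8, rate = 4+2 = 6).
Posterior mean = shape/rate = 7.8/6 = 1.300.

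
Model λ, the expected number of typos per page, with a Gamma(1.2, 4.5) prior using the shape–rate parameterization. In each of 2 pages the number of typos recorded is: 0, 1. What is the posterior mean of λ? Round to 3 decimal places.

Total count ∑xᵢ = 1 over n = 2 pages.
Gamma is conjugate to the Poisson likelihood: posterior is Gamma(shape = 1.2+1 = 2.2, rate = 4.5+2 = 6.5).
E[λ | data] = 2.2/6.5 = 0.338.

Posterior mean ≈ 0.338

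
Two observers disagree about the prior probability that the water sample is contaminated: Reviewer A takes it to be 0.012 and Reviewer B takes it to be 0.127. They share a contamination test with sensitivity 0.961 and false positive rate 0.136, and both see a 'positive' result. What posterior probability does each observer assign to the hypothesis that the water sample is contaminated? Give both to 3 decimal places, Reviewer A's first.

P('+'|H) = 0.961, P('+'|¬H) = 0.136.
Reviewer A: numerator 0.961·0.012 = 0.011532; evidence = 0.011532+0.136·0.988 = 0.14590; posterior = 0.079.
Reviewer B: numerator 0.961·0.127 = 0.12205; evidence = 0.12205+0.136·0.873 = 0.24078; posterior = 0.507.

Reviewer A: 0.079; Reviewer B: 0.507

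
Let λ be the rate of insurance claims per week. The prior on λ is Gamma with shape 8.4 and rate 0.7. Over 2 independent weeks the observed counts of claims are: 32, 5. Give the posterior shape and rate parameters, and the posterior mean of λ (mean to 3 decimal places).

Total count ∑xᵢ = 37 over n = 2 weeks.
Gamma is conjugate to the Poisson likelihood: posterior is Gamma(shape = 8.4+37 = 45.4, rate = 0.7+2 = 2.7).
Posterior mean = shape/rate = 45.4/2.7 = 16.815.

Posterior: Gamma(shape=45.4, rate=2.7); mean ≈ 16.815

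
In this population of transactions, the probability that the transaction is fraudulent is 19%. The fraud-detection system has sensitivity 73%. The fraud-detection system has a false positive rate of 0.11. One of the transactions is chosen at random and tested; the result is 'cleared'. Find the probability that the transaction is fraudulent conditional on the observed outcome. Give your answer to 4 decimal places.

P(H | E) ≈ 0.0664

Write H for 'the transaction is fraudulent'. Prior odds H:¬H = 0.19/0.81 = 0.23457. For the 'cleared' outcome, the likelihood ratio is 0.27/0.89 = 0.30337.
Posterior odds = 0.23457 × 0.30337 = 0.071161, so P(H|E) = 0.071161/(1+0.071161) = 0.0664.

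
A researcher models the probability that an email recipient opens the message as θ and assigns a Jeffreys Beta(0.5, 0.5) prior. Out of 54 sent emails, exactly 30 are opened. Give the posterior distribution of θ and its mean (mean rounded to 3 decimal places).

Observing 30 successes and 24 failures updates Beta(0.5, 0.5) by adding the success and failure counts to the two shape parameters: α = 0.5+30 = 30.5, β = 0.5+24 = 24.5.
E[θ | data] = 30.5/(30.5+24.5) = 0.555.

Posterior: Beta(30.5, 24.5); mean ≈ 0.555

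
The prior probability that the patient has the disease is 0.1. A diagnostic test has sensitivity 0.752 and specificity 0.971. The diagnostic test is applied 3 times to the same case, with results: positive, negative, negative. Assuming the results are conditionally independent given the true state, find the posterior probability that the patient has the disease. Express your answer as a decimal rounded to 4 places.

Posterior P(H) ≈ 0.1582

Let H be the event that the patient has the disease; start with P(H) = 0.1. P('positive'|H) = 0.752, P('positive'|¬H) = 0.029.
Update on result 1 ('positive'): P(H) ← 0.752·0.1000 / (0.752·0.1000 + 0.029·0.9000) = 0.075200/0.10130 = 0.7423.
Update on result 2 ('negative'): P(H) ← 0.248·0.7423 / (0.248·0.7423 + 0.971·0.2577) = 0.18410/0.43428 = 0.4239.
Update on result 3 ('negative'): P(H) ← 0.248·0.4239 / (0.248·0.4239 + 0.971·0.5761) = 0.10513/0.66450 = 0.1582.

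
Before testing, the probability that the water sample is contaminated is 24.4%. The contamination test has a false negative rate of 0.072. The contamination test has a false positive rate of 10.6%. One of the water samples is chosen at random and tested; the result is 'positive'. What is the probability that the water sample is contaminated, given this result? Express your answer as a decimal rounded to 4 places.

Write H for 'the water sample is contaminated'. Prior odds H:¬H = 0.244/0.756 = 0.32275. For the 'positive' outcome, the likelihood ratio is 0.928/0.106 = 8.7547.
Posterior odds = 0.32275 × 8.7547 = 2.8256, so P(H|E) = 2.8256/(1+2.8256) = 0.7386.

P(H | E) ≈ 0.7386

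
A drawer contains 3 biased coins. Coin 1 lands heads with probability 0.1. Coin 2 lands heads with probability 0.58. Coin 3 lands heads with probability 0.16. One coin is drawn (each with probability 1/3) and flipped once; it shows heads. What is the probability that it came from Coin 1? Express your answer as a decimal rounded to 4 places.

Tabulate prior·likelihood by source: [1] prior 0.333333, lik 0.1, product 0.03333; [2] prior 0.333333, lik 0.58, product 0.1933; [3] prior 0.333333, lik 0.16, product 0.05333.
Normalizing constant = 0.28000; the posterior for Coin 1 is its product over the sum, 0.03333/0.28000 = 0.1190.

Posterior probability ≈ 0.1190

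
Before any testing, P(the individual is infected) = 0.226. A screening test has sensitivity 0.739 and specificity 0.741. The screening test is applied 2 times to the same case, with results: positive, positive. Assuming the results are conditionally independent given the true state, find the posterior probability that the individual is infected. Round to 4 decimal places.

Let H be the event that the individual is infected; start with P(H) = 0.226. P('positive'|H) = 0.739, P('positive'|¬H) = 0.259.
Update on result 1 ('positive'): P(H) ← 0.739·0.2260 / (0.739·0.2260 + 0.259·0.7740) = 0.16701/0.36748 = 0.4545.
Update on result 2 ('positive'): P(H) ← 0.739·0.4545 / (0.739·0.4545 + 0.259·0.5455) = 0.33586/0.47715 = 0.7039.

Posterior P(H) ≈ 0.7039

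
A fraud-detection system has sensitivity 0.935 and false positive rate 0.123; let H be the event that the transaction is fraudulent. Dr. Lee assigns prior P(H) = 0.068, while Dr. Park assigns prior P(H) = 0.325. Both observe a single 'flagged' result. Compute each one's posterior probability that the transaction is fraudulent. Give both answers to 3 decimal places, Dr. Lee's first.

Dr. Lee: 0.357; Dr. Park: 0.785

P('+'|H) = 0.935, P('+'|¬H) = 0.123.
Dr. Lee: numerator 0.935·0.068 = 0.063580; evidence = 0.063580+0.123·0.932 = 0.17822; posterior = 0.357.
Dr. Park: numerator 0.935·0.325 = 0.30388; evidence = 0.30388+0.123·0.675 = 0.38690; posterior = 0.785.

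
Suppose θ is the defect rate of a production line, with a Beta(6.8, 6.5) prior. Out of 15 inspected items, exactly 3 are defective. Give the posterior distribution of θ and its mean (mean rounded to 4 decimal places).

Posterior: Beta(9.8, 18.5); mean ≈ 0.3463

Observing 3 successes and 12 failures updates Beta(6.8, 6.5) by adding the success and failure counts to the two shape parameters: α = 6.8+3 = 9.8, β = 6.5+12 = 18.5.
E[θ | data] = 9.8/(9.8+18.5) = 0.3463.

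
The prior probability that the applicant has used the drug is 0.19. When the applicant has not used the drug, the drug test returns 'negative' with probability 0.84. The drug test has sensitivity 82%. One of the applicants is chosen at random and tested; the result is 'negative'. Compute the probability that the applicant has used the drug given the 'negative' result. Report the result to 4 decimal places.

P(H | E) ≈ 0.0479

Write H for 'the applicant has used the drug'. Prior odds H:¬H = 0.19/0.81 = 0.23457. For the 'negative' outcome, the likelihood ratio is 0.18/0.84 = 0.21429.
Posterior odds = 0.23457 × 0.21429 = 0.050265, so P(H|E) = 0.050265/(1+0.050265) = 0.0479.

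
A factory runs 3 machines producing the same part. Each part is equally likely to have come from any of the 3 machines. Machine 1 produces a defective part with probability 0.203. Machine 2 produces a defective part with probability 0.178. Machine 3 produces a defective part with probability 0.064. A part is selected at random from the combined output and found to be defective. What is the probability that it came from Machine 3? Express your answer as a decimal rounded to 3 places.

Posterior probability ≈ 0.144

Tabulate prior·likelihood by source: [1] prior 0.333333, lik 0.203, product 0.06767; [2] prior 0.333333, lik 0.178, product 0.05933; [3] prior 0.333333, lik 0.064, product 0.02133.
Normalizing constant = 0.14833; the posterior for Machine 3 is its product over the sum, 0.02133/0.14833 = 0.144.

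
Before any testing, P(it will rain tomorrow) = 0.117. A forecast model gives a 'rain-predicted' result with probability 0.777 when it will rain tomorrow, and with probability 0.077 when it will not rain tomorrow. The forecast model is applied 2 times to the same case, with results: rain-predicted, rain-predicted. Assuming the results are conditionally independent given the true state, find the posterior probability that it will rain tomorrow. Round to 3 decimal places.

With H the event that it will rain tomorrow, the joint likelihood of the observed sequence is P(data|H) = 0.777·0.777 = 0.60373 and P(data|¬H) = 0.077·0.077 = 0.0059290.
Bayes: P(H|data) = 0.117·0.60373 / (0.117·0.60373 + 0.883·0.0059290) = 0.070636/0.075872 = 0.9310.

Posterior P(H) ≈ 0.931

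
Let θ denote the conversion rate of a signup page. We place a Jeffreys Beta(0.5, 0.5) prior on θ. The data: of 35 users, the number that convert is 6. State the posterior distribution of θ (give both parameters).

Observing 6 successes and 29 failures updates Beta(0.5, 0.5) by adding the success and failure counts to the two shape parameters: α = 0.5+6 = 6.5, β = 0.5+29 = 29.5.

Posterior: Beta(6.5, 29.5)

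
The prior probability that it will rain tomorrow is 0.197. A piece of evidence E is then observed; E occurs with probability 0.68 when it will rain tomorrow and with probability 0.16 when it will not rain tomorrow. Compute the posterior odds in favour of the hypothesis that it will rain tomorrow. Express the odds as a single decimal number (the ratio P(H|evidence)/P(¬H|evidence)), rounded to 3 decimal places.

Prior odds = 0.197/(1−0.197) = 0.24533.
Likelihood ratio for E = 0.68/0.16 = 4.2500.
Posterior odds = prior odds × LR = 1.0427.

Posterior odds ≈ 1.043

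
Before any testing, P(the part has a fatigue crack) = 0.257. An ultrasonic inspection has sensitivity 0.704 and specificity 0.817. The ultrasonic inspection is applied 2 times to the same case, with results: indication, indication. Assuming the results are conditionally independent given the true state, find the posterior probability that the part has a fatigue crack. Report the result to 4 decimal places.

With H the event that the part has a fatigue crack, the joint likelihood of the observed sequence is P(data|H) = 0.704·0.704 = 0.49562 and P(data|¬H) = 0.183·0.183 = 0.033489.
Bayes: P(H|data) = 0.257·0.49562 / (0.257·0.49562 + 0.743·0.033489) = 0.12737/0.15226 = 0.8366.

Posterior P(H) ≈ 0.8366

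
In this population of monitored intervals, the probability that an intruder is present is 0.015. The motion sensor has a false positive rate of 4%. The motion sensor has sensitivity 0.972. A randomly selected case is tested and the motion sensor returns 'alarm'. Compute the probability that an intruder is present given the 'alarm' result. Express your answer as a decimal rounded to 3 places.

P(H | E) ≈ 0.270

Let H be the event that an intruder is present. P(H) = 0.015, so P(¬H) = 0.985. With E the 'alarm' result, P(E|H) = 0.972 and P(E|¬H) = 0.04.
P(E) = 0.972·0.015 + 0.04·0.985 = 0.014580 + 0.039400 = 0.053980.
By Bayes' theorem, P(H|E) = 0.014580 / 0.053980 = 0.270.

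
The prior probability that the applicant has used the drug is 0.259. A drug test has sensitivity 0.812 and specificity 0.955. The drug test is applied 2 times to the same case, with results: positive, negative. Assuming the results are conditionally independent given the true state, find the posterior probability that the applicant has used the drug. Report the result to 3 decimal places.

Posterior P(H) ≈ 0.554

With H the event that the applicant has used the drug, the joint likelihood of the observed sequence is P(data|H) = 0.812·0.188 = 0.15266 and P(data|¬H) = 0.045·0.955 = 0.042975.
Bayes: P(H|data) = 0.259·0.15266 / (0.259·0.15266 + 0.741·0.042975) = 0.039538/0.071382 = 0.5539.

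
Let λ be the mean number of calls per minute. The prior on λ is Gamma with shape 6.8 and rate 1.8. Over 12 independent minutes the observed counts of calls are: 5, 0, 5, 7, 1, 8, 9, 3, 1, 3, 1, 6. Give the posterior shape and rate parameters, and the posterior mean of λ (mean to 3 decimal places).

The Poisson likelihood adds the total count to the shape and the number of exposure periods to the rate. Here ∑xᵢ = 49 and n = 12, so shape 6.8→55.8 and rate 1.8→13.8.
E[λ | data] = 55.8/13.8 = 4.043.

Posterior: Gamma(shape=55.8, rate=13.8); mean ≈ 4.043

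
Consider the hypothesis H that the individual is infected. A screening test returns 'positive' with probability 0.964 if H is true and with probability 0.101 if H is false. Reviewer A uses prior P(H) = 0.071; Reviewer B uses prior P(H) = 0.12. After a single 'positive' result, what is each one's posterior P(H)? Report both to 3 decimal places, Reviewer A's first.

Reviewer A: 0.422; Reviewer B: 0.566

P('+'|H) = 0.964, P('+'|¬H) = 0.101.
Reviewer A: numerator 0.964·0.071 = 0.068444; evidence = 0.068444+0.101·0.929 = 0.16227; posterior = 0.422.
Reviewer B: numerator 0.964·0.12 = 0.11568; evidence = 0.11568+0.101·0.88 = 0.20456; posterior = 0.566.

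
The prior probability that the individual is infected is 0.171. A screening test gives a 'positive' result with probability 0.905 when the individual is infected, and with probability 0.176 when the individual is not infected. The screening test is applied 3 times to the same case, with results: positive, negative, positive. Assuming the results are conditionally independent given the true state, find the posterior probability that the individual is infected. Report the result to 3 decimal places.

Posterior P(H) ≈ 0.386

With H the event that the individual is infected, the joint likelihood of the observed sequence is P(data|H) = 0.905·0.095·0.905 = 0.077807 and P(data|¬H) = 0.176·0.824·0.176 = 0.025524.
Bayes: P(H|data) = 0.171·0.077807 / (0.171·0.077807 + 0.829·0.025524) = 0.013305/0.034465 = 0.3860.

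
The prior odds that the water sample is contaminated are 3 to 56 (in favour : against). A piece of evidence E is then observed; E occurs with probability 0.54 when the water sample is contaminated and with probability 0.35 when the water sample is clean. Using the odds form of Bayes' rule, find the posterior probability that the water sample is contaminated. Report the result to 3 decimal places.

Prior odds = 3/56 = 0.053571. In log-odds, ln(0.053571) = -2.9267.
Add log likelihood ratio: ln(1.5429) = 0.43364.
Posterior log-odds = -2.4931, so posterior odds = exp(-2.4931) = 0.082653. Converting, P(H|E) = 0.082653/1.0827 = 0.076.

Posterior probability ≈ 0.076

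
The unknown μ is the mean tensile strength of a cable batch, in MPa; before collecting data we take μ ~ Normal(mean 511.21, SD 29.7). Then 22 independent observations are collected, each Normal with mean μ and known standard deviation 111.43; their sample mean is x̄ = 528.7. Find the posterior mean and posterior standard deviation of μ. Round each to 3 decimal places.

Prior precision 1/τ₀² = 1/29.7² = 0.00113367; data precision n/σ² = 22/111.43² = 0.00177182.
Posterior precision = 0.00113367 + 0.00177182 = 0.00290549, giving posterior SD = 1/√0.00290549 = 18.552.
Posterior mean = (0.00113367·511.21 + 0.00177182·528.7) / 0.00290549 = 521.876.

Posterior mean ≈ 521.876; posterior SD ≈ 18.552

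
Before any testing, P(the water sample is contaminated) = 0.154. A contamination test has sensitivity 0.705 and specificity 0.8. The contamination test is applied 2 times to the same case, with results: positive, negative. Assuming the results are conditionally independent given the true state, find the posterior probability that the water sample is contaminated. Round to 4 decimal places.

With H the event that the water sample is contaminated, the joint likelihood of the observed sequence is P(data|H) = 0.705·0.295 = 0.20797 and P(data|¬H) = 0.2·0.8 = 0.16000.
Bayes: P(H|data) = 0.154·0.20797 / (0.154·0.20797 + 0.846·0.16000) = 0.032028/0.16739 = 0.1913.

Posterior P(H) ≈ 0.1913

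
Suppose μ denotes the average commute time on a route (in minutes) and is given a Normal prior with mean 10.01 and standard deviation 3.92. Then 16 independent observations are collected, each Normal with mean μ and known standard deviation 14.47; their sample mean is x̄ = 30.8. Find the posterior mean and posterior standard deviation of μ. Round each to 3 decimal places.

Prior precision 1/τ₀² = 1/3.92² = 0.0650771; data precision n/σ² = 16/14.47² = 0.0764158.
Posterior precision = 0.0650771 + 0.0764158 = 0.141493, giving posterior SD = 1/√0.141493 = 2.658.
Posterior mean = (0.0650771·10.01 + 0.0764158·30.8) / 0.141493 = 21.238.

Posterior mean ≈ 21.238; posterior SD ≈ 2.658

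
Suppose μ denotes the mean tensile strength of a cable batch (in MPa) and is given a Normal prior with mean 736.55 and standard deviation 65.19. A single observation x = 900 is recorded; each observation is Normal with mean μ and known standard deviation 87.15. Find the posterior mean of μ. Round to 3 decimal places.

With known σ, the Normal prior is conjugate. Weight on the data is w = (n/σ²)/(n/σ² + 1/τ₀²) = 0.00013166/(0.00013166+0.00023531) = 0.35878.
Posterior mean = w·x̄ + (1−w)·μ₀ = 0.35878·900 + 0.64122·736.55 = 795.193.

Posterior mean ≈ 795.193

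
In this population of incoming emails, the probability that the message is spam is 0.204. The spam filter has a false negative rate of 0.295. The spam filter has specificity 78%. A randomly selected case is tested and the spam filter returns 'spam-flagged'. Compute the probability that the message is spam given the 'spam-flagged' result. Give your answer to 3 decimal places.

P(H | E) ≈ 0.451

Write H for 'the message is spam'. Prior odds H:¬H = 0.204/0.796 = 0.25628. For the 'spam-flagged' outcome, the likelihood ratio is 0.705/0.22 = 3.2045.
Posterior odds = 0.25628 × 3.2045 = 0.82127, so P(H|E) = 0.82127/(1+0.82127) = 0.451.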